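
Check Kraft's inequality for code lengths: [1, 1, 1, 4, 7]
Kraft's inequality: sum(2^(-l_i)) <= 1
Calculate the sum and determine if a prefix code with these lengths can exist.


Sum = 2^(-1) + 2^(-1) + 2^(-1) + 2^(-4) + 2^(-7)
    = 0.5 + 0.5 + 0.5 + 0.0625 + 0.0078125
    = 201/128 = 1.5703125
Since 1.5703125 > 1, Kraft's inequality is NOT satisfied.
A prefix code with these lengths CANNOT exist.

Kraft sum = 1.5703125. Not satisfied.


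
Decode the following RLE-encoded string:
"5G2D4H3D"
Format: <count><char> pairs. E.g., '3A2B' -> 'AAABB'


Expanding each <count><char> pair:
  5G -> 'GGGGG'
  2D -> 'DD'
  4H -> 'HHHH'
  3D -> 'DDD'

Decoded = GGGGGDDHHHHDDD


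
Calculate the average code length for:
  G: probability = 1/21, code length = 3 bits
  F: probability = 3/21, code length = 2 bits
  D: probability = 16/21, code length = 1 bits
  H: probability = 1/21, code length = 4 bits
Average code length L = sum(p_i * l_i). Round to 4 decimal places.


Weighted contributions p_i * l_i:
  G: (1/21) * 3 = 3/21
  F: (3/21) * 2 = 6/21
  D: (16/21) * 1 = 16/21
  H: (1/21) * 4 = 4/21
Sum = (3 + 6 + 16 + 4)/21 = 29/21

L = 29/21 = 1.3810 bits/symbol


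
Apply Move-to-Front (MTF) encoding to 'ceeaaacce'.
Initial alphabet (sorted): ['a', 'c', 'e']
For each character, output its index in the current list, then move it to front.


MTF encoding:
'c': index 1 in ['a', 'c', 'e'] -> ['c', 'a', 'e']
'e': index 2 in ['c', 'a', 'e'] -> ['e', 'c', 'a']
'e': index 0 in ['e', 'c', 'a'] -> ['e', 'c', 'a']
'a': index 2 in ['e', 'c', 'a'] -> ['a', 'e', 'c']
'a': index 0 in ['a', 'e', 'c'] -> ['a', 'e', 'c']
'a': index 0 in ['a', 'e', 'c'] -> ['a', 'e', 'c']
'c': index 2 in ['a', 'e', 'c'] -> ['c', 'a', 'e']
'c': index 0 in ['c', 'a', 'e'] -> ['c', 'a', 'e']
'e': index 2 in ['c', 'a', 'e'] -> ['e', 'c', 'a']


Output: [1, 2, 0, 2, 0, 0, 2, 0, 2]


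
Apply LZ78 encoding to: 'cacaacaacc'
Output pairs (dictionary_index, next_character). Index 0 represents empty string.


LZ78 encoding steps:
Dictionary: {0: ''}
Step 1: w='' (idx 0), next='c' -> output (0, 'c'), add 'c' as idx 1
Step 2: w='' (idx 0), next='a' -> output (0, 'a'), add 'a' as idx 2
Step 3: w='c' (idx 1), next='a' -> output (1, 'a'), add 'ca' as idx 3
Step 4: w='a' (idx 2), next='c' -> output (2, 'c'), add 'ac' as idx 4
Step 5: w='a' (idx 2), next='a' -> output (2, 'a'), add 'aa' as idx 5
Step 6: w='c' (idx 1), next='c' -> output (1, 'c'), add 'cc' as idx 6


Encoded: [(0, 'c'), (0, 'a'), (1, 'a'), (2, 'c'), (2, 'a'), (1, 'c')]


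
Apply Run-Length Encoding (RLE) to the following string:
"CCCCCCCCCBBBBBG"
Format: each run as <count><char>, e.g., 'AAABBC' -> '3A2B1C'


Scanning runs left to right:
  i=0: run of 'C' x 9 -> '9C'
  i=9: run of 'B' x 5 -> '5B'
  i=14: run of 'G' x 1 -> '1G'

RLE = 9C5B1G


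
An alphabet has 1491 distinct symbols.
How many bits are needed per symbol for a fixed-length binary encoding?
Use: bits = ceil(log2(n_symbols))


log2(1491) = 10.5421
Bracket: 2^10 = 1024 < 1491 <= 2^11 = 2048
So ceil(log2(1491)) = 11

bits = ceil(log2(1491)) = ceil(10.5421) = 11 bits


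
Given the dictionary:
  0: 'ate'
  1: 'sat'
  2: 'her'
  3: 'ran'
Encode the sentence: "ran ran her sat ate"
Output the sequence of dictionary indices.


Look up each word in the dictionary:
  'ran' -> 3
  'ran' -> 3
  'her' -> 2
  'sat' -> 1
  'ate' -> 0

Encoded: [3, 3, 2, 1, 0]


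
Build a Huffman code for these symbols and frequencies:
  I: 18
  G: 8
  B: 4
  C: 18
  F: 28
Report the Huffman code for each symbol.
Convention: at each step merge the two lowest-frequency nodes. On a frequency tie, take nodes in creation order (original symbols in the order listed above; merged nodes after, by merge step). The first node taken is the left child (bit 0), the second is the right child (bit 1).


Huffman tree construction:
Step 1: Merge B(4) + G(8) = 12
Step 2: Merge (B+G)(12) + I(18) = 30
Step 3: Merge C(18) + F(28) = 46
Step 4: Merge ((B+G)+I)(30) + (C+F)(46) = 76
Read each symbol's code off the tree from the root (left child = 0, right child = 1).

Codes:
  I: 01 (length 2)
  G: 001 (length 3)
  B: 000 (length 3)
  C: 10 (length 2)
  F: 11 (length 2)
Average code length: 164/76 = 2.1579 bits/symbol


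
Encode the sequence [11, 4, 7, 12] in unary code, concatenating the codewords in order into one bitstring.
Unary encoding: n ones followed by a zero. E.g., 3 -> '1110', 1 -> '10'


Encode each number as n ones followed by a terminating 0:
  11 -> 111111111110 (12 bits)
  4 -> 11110 (5 bits)
  7 -> 11111110 (8 bits)
  12 -> 1111111111110 (13 bits)
Total length = 12 + 5 + 8 + 13 = 38 bits.

Unary([11, 4, 7, 12]) = 11111111111011110111111101111111111110 (38 bits)


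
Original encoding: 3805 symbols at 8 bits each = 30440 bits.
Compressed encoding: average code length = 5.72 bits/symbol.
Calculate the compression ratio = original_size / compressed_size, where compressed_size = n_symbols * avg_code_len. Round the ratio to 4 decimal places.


original_size = n_symbols * orig_bits = 3805 * 8 = 30440 bits
compressed_size = n_symbols * avg_code_len = 3805 * 5.72 = 21764.6 bits
ratio = original_size / compressed_size = 30440 / 21764.6 = 1.3986

Compression ratio = 1.3986


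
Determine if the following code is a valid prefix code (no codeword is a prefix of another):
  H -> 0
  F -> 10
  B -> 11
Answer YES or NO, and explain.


Checking each pair (does one codeword prefix another?):
  H='0' vs F='10': no prefix
  H='0' vs B='11': no prefix
  F='10' vs H='0': no prefix
  F='10' vs B='11': no prefix
  B='11' vs H='0': no prefix
  B='11' vs F='10': no prefix
No violation found over all pairs.

YES -- this is a valid prefix code. No codeword is a prefix of any other codeword.


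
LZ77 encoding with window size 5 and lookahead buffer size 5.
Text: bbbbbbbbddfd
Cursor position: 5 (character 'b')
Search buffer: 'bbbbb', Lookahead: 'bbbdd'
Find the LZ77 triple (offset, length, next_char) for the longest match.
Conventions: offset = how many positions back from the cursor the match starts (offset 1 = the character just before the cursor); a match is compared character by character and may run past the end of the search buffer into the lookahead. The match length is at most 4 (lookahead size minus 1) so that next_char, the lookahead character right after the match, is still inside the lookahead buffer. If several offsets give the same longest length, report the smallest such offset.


Try each offset into the search buffer:
  offset=1 (pos 4, char 'b'): match length 3
  offset=2 (pos 3, char 'b'): match length 3
  offset=3 (pos 2, char 'b'): match length 3
  offset=4 (pos 1, char 'b'): match length 3
  offset=5 (pos 0, char 'b'): match length 3
Longest match has length 3, found at offsets 1, 2, 3, 4, 5; take the smallest, offset 1.
next_char = character at position 5 + 3 = 8 -> 'd'

Best match: offset=1, length=3 (matching 'bbb' starting at position 4)
LZ77 triple: (1, 3, 'd')


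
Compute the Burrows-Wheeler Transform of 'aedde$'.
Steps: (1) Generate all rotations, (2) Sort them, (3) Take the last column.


Rotations (sorted):
  0: $aedde -> last char: e
  1: aedde$ -> last char: $
  2: dde$ae -> last char: e
  3: de$aed -> last char: d
  4: e$aedd -> last char: d
  5: edde$a -> last char: a


BWT = e$edda


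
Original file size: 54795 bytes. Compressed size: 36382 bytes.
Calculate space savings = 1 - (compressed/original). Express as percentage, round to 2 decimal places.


ratio = compressed/original = 36382/54795 = 0.663966
savings = 1 - ratio = 1 - 0.663966 = 0.336034
as a percentage: 0.336034 * 100 = 33.6%

Space savings = 1 - 36382/54795 = 33.6%


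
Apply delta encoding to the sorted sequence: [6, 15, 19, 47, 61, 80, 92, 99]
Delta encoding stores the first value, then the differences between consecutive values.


First value: 6
Deltas:
  15 - 6 = 9
  19 - 15 = 4
  47 - 19 = 28
  61 - 47 = 14
  80 - 61 = 19
  92 - 80 = 12
  99 - 92 = 7


Delta encoded: [6, 9, 4, 28, 14, 19, 12, 7]


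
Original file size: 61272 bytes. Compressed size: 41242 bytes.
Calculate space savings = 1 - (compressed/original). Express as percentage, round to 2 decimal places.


ratio = compressed/original = 41242/61272 = 0.673097
savings = 1 - ratio = 1 - 0.673097 = 0.326903
as a percentage: 0.326903 * 100 = 32.69%

Space savings = 1 - 41242/61272 = 32.69%


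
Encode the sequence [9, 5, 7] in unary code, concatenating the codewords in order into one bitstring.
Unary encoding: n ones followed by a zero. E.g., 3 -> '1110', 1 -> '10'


Encode each number as n ones followed by a terminating 0:
  9 -> 1111111110 (10 bits)
  5 -> 111110 (6 bits)
  7 -> 11111110 (8 bits)
Total length = 10 + 6 + 8 = 24 bits.

Unary([9, 5, 7]) = 111111111011111011111110 (24 bits)


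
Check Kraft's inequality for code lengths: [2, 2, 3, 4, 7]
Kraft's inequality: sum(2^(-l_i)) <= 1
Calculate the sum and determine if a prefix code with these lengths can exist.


Sum = 2^(-2) + 2^(-2) + 2^(-3) + 2^(-4) + 2^(-7)
    = 0.25 + 0.25 + 0.125 + 0.0625 + 0.0078125
    = 89/128 = 0.6953125
Since 0.6953125 <= 1, Kraft's inequality IS satisfied.
A prefix code with these lengths CAN exist.

Kraft sum = 0.6953125. Satisfied.


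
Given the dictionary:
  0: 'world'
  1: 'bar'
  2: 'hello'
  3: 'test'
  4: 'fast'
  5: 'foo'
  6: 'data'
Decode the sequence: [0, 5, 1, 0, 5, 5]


Look up each index in the dictionary:
  0 -> 'world'
  5 -> 'foo'
  1 -> 'bar'
  0 -> 'world'
  5 -> 'foo'
  5 -> 'foo'

Decoded: "world foo bar world foo foo"


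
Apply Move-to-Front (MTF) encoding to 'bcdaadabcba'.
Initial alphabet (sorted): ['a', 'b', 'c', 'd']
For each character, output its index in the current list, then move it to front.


MTF encoding:
'b': index 1 in ['a', 'b', 'c', 'd'] -> ['b', 'a', 'c', 'd']
'c': index 2 in ['b', 'a', 'c', 'd'] -> ['c', 'b', 'a', 'd']
'd': index 3 in ['c', 'b', 'a', 'd'] -> ['d', 'c', 'b', 'a']
'a': index 3 in ['d', 'c', 'b', 'a'] -> ['a', 'd', 'c', 'b']
'a': index 0 in ['a', 'd', 'c', 'b'] -> ['a', 'd', 'c', 'b']
'd': index 1 in ['a', 'd', 'c', 'b'] -> ['d', 'a', 'c', 'b']
'a': index 1 in ['d', 'a', 'c', 'b'] -> ['a', 'd', 'c', 'b']
'b': index 3 in ['a', 'd', 'c', 'b'] -> ['b', 'a', 'd', 'c']
'c': index 3 in ['b', 'a', 'd', 'c'] -> ['c', 'b', 'a', 'd']
'b': index 1 in ['c', 'b', 'a', 'd'] -> ['b', 'c', 'a', 'd']
'a': index 2 in ['b', 'c', 'a', 'd'] -> ['a', 'b', 'c', 'd']


Output: [1, 2, 3, 3, 0, 1, 1, 3, 3, 1, 2]


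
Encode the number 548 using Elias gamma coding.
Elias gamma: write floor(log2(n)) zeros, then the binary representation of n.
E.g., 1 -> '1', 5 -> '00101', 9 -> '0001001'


num_bits = floor(log2(548)) + 1 = 10
leading_zeros = num_bits - 1 = 9
binary(548) = 1000100100

Elias gamma(548) = '000000000' + '1000100100' = 0000000001000100100 (19 bits)


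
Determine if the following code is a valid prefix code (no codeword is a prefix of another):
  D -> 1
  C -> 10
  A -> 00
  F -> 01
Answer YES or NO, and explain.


Checking each pair (does one codeword prefix another?):
  D='1' vs C='10': prefix -- VIOLATION

NO -- this is NOT a valid prefix code. D (1) is a prefix of C (10).


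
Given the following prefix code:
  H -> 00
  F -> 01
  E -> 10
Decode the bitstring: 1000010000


Decoding step by step:
Bits 10 -> E
Bits 00 -> H
Bits 01 -> F
Bits 00 -> H
Bits 00 -> H


Decoded message: EHFHH


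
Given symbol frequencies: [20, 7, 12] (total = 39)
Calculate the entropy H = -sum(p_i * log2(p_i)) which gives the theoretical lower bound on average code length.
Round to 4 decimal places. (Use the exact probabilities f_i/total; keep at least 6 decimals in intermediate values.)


Per-symbol terms -p_i * log2(p_i) with p_i = f_i/39:
  p = 20/39 = 0.512821: log2(p) = -0.963474, -p*log2(p) = 0.494089
  p = 7/39 = 0.179487: log2(p) = -2.478047, -p*log2(p) = 0.444778
  p = 12/39 = 0.307692: log2(p) = -1.700440, -p*log2(p) = 0.523212
H = 0.494089 + 0.444778 + 0.523212 = 1.462079

H = 1.4621 bits/symbol


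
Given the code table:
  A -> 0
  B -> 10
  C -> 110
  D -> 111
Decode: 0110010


Decoding:
0 -> A
110 -> C
0 -> A
10 -> B


Result: ACAB


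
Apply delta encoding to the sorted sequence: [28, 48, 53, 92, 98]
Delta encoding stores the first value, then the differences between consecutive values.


First value: 28
Deltas:
  48 - 28 = 20
  53 - 48 = 5
  92 - 53 = 39
  98 - 92 = 6


Delta encoded: [28, 20, 5, 39, 6]


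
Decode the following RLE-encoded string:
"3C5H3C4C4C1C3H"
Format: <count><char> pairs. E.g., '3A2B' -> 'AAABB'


Expanding each <count><char> pair:
  3C -> 'CCC'
  5H -> 'HHHHH'
  3C -> 'CCC'
  4C -> 'CCCC'
  4C -> 'CCCC'
  1C -> 'C'
  3H -> 'HHH'

Decoded = CCCHHHHHCCCCCCCCCCCCHHH


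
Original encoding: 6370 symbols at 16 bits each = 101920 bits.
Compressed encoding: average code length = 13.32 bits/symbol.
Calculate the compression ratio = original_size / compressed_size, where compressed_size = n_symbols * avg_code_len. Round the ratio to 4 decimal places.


original_size = n_symbols * orig_bits = 6370 * 16 = 101920 bits
compressed_size = n_symbols * avg_code_len = 6370 * 13.32 = 84848.4 bits
ratio = original_size / compressed_size = 101920 / 84848.4 = 1.2012

Compression ratio = 1.2012


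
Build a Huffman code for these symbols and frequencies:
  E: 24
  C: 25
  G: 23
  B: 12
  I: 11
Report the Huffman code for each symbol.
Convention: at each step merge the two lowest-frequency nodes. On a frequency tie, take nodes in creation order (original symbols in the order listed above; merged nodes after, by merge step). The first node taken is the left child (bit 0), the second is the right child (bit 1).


Huffman tree construction:
Step 1: Merge I(11) + B(12) = 23
Step 2: Merge G(23) + (I+B)(23) = 46
Step 3: Merge E(24) + C(25) = 49
Step 4: Merge (G+(I+B))(46) + (E+C)(49) = 95
Read each symbol's code off the tree from the root (left child = 0, right child = 1).

Codes:
  E: 10 (length 2)
  C: 11 (length 2)
  G: 00 (length 2)
  B: 011 (length 3)
  I: 010 (length 3)
Average code length: 213/95 = 2.2421 bits/symbol


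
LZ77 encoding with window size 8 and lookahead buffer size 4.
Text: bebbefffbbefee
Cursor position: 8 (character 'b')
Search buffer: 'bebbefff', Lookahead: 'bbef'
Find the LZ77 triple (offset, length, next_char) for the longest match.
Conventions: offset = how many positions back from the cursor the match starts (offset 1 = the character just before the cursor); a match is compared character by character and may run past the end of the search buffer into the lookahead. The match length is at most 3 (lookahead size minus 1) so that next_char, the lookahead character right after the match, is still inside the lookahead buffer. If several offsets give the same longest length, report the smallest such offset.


Try each offset into the search buffer:
  offset=1 (pos 7, char 'f'): match length 0
  offset=2 (pos 6, char 'f'): match length 0
  offset=3 (pos 5, char 'f'): match length 0
  offset=4 (pos 4, char 'e'): match length 0
  offset=5 (pos 3, char 'b'): match length 1
  offset=6 (pos 2, char 'b'): match length 3
  offset=7 (pos 1, char 'e'): match length 0
  offset=8 (pos 0, char 'b'): match length 1
Longest match has length 3 at offset 6.
next_char = character at position 8 + 3 = 11 -> 'f'

Best match: offset=6, length=3 (matching 'bbe' starting at position 2)
LZ77 triple: (6, 3, 'f')


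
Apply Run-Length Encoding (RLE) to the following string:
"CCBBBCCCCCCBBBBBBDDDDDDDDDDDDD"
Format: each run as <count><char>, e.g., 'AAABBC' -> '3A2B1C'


Scanning runs left to right:
  i=0: run of 'C' x 2 -> '2C'
  i=2: run of 'B' x 3 -> '3B'
  i=5: run of 'C' x 6 -> '6C'
  i=11: run of 'B' x 6 -> '6B'
  i=17: run of 'D' x 13 -> '13D'

RLE = 2C3B6C6B13D


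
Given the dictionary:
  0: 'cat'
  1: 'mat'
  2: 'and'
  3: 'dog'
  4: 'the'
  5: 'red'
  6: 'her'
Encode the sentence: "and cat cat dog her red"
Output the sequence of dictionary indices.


Look up each word in the dictionary:
  'and' -> 2
  'cat' -> 0
  'cat' -> 0
  'dog' -> 3
  'her' -> 6
  'red' -> 5

Encoded: [2, 0, 0, 3, 6, 5]


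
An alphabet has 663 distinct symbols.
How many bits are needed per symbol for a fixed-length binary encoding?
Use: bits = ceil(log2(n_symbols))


log2(663) = 9.3729
Bracket: 2^9 = 512 < 663 <= 2^10 = 1024
So ceil(log2(663)) = 10

bits = ceil(log2(663)) = ceil(9.3729) = 10 bits


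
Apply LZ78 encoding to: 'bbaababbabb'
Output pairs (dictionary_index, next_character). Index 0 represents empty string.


LZ78 encoding steps:
Dictionary: {0: ''}
Step 1: w='' (idx 0), next='b' -> output (0, 'b'), add 'b' as idx 1
Step 2: w='b' (idx 1), next='a' -> output (1, 'a'), add 'ba' as idx 2
Step 3: w='' (idx 0), next='a' -> output (0, 'a'), add 'a' as idx 3
Step 4: w='ba' (idx 2), next='b' -> output (2, 'b'), add 'bab' as idx 4
Step 5: w='bab' (idx 4), next='b' -> output (4, 'b'), add 'babb' as idx 5


Encoded: [(0, 'b'), (1, 'a'), (0, 'a'), (2, 'b'), (4, 'b')]


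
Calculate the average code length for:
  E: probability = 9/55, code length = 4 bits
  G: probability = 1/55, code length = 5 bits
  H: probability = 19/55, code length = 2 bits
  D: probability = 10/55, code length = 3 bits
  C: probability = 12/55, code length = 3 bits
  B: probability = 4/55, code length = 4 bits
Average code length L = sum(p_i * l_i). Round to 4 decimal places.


Weighted contributions p_i * l_i:
  E: (9/55) * 4 = 36/55
  G: (1/55) * 5 = 5/55
  H: (19/55) * 2 = 38/55
  D: (10/55) * 3 = 30/55
  C: (12/55) * 3 = 36/55
  B: (4/55) * 4 = 16/55
Sum = (36 + 5 + 38 + 30 + 36 + 16)/55 = 161/55

L = 161/55 = 2.9273 bits/symbol


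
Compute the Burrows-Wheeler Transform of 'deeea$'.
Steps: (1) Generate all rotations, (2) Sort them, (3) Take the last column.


Rotations (sorted):
  0: $deeea -> last char: a
  1: a$deee -> last char: e
  2: deeea$ -> last char: $
  3: ea$dee -> last char: e
  4: eea$de -> last char: e
  5: eeea$d -> last char: d


BWT = ae$eed


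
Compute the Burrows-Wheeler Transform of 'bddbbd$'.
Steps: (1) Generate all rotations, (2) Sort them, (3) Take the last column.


Rotations (sorted):
  0: $bddbbd -> last char: d
  1: bbd$bdd -> last char: d
  2: bd$bddb -> last char: b
  3: bddbbd$ -> last char: $
  4: d$bddbb -> last char: b
  5: dbbd$bd -> last char: d
  6: ddbbd$b -> last char: b


BWT = ddb$bdb


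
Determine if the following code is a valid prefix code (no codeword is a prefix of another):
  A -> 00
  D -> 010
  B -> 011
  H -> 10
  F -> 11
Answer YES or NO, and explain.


Checking each pair (does one codeword prefix another?):
  A='00' vs D='010': no prefix
  A='00' vs B='011': no prefix
  A='00' vs H='10': no prefix
  A='00' vs F='11': no prefix
  D='010' vs A='00': no prefix
  D='010' vs B='011': no prefix
  D='010' vs H='10': no prefix
  D='010' vs F='11': no prefix
  B='011' vs A='00': no prefix
  B='011' vs D='010': no prefix
  B='011' vs H='10': no prefix
  B='011' vs F='11': no prefix
  H='10' vs A='00': no prefix
  H='10' vs D='010': no prefix
  H='10' vs B='011': no prefix
  H='10' vs F='11': no prefix
  F='11' vs A='00': no prefix
  F='11' vs D='010': no prefix
  F='11' vs B='011': no prefix
  F='11' vs H='10': no prefix
No violation found over all pairs.

YES -- this is a valid prefix code. No codeword is a prefix of any other codeword.


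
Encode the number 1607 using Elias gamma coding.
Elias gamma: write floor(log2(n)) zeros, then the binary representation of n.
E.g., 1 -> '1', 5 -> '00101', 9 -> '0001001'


num_bits = floor(log2(1607)) + 1 = 11
leading_zeros = num_bits - 1 = 10
binary(1607) = 11001000111

Elias gamma(1607) = '0000000000' + '11001000111' = 000000000011001000111 (21 bits)


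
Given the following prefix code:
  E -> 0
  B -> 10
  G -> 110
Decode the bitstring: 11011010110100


Decoding step by step:
Bits 110 -> G
Bits 110 -> G
Bits 10 -> B
Bits 110 -> G
Bits 10 -> B
Bits 0 -> E


Decoded message: GGBGBE


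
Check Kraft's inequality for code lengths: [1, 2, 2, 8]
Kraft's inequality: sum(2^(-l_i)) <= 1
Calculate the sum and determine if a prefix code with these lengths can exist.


Sum = 2^(-1) + 2^(-2) + 2^(-2) + 2^(-8)
    = 0.5 + 0.25 + 0.25 + 0.00390625
    = 257/256 = 1.00390625
Since 1.00390625 > 1, Kraft's inequality is NOT satisfied.
A prefix code with these lengths CANNOT exist.

Kraft sum = 1.00390625. Not satisfied.


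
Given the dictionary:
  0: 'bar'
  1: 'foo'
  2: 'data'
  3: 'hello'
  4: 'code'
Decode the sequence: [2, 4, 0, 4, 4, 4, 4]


Look up each index in the dictionary:
  2 -> 'data'
  4 -> 'code'
  0 -> 'bar'
  4 -> 'code'
  4 -> 'code'
  4 -> 'code'
  4 -> 'code'

Decoded: "data code bar code code code code"


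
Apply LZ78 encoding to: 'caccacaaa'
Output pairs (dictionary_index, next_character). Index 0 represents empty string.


LZ78 encoding steps:
Dictionary: {0: ''}
Step 1: w='' (idx 0), next='c' -> output (0, 'c'), add 'c' as idx 1
Step 2: w='' (idx 0), next='a' -> output (0, 'a'), add 'a' as idx 2
Step 3: w='c' (idx 1), next='c' -> output (1, 'c'), add 'cc' as idx 3
Step 4: w='a' (idx 2), next='c' -> output (2, 'c'), add 'ac' as idx 4
Step 5: w='a' (idx 2), next='a' -> output (2, 'a'), add 'aa' as idx 5
Step 6: w='a' (idx 2), end of input -> output (2, '')


Encoded: [(0, 'c'), (0, 'a'), (1, 'c'), (2, 'c'), (2, 'a'), (2, '')]


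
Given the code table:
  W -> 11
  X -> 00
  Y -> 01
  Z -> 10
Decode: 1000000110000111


Decoding:
10 -> Z
00 -> X
00 -> X
01 -> Y
10 -> Z
00 -> X
01 -> Y
11 -> W


Result: ZXXYZXYW


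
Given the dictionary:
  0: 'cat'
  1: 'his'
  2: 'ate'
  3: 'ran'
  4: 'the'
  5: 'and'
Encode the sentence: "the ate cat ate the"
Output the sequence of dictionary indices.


Look up each word in the dictionary:
  'the' -> 4
  'ate' -> 2
  'cat' -> 0
  'ate' -> 2
  'the' -> 4

Encoded: [4, 2, 0, 2, 4]


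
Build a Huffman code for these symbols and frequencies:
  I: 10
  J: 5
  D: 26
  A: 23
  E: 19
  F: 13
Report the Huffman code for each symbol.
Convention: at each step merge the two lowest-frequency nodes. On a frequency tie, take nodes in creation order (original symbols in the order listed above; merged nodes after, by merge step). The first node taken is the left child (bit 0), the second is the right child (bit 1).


Huffman tree construction:
Step 1: Merge J(5) + I(10) = 15
Step 2: Merge F(13) + (J+I)(15) = 28
Step 3: Merge E(19) + A(23) = 42
Step 4: Merge D(26) + (F+(J+I))(28) = 54
Step 5: Merge (E+A)(42) + (D+(F+(J+I)))(54) = 96
Read each symbol's code off the tree from the root (left child = 0, right child = 1).

Codes:
  I: 1111 (length 4)
  J: 1110 (length 4)
  D: 10 (length 2)
  A: 01 (length 2)
  E: 00 (length 2)
  F: 110 (length 3)
Average code length: 235/96 = 2.4479 bits/symbol


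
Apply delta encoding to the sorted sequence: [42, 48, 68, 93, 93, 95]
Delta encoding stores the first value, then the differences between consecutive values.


First value: 42
Deltas:
  48 - 42 = 6
  68 - 48 = 20
  93 - 68 = 25
  93 - 93 = 0
  95 - 93 = 2


Delta encoded: [42, 6, 20, 25, 0, 2]


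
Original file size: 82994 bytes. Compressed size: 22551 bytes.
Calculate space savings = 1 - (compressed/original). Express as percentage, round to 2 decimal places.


ratio = compressed/original = 22551/82994 = 0.271718
savings = 1 - ratio = 1 - 0.271718 = 0.728282
as a percentage: 0.728282 * 100 = 72.83%

Space savings = 1 - 22551/82994 = 72.83%


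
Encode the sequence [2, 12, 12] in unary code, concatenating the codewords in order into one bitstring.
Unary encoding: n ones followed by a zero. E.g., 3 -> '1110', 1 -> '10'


Encode each number as n ones followed by a terminating 0:
  2 -> 110 (3 bits)
  12 -> 1111111111110 (13 bits)
  12 -> 1111111111110 (13 bits)
Total length = 3 + 13 + 13 = 29 bits.

Unary([2, 12, 12]) = 11011111111111101111111111110 (29 bits)


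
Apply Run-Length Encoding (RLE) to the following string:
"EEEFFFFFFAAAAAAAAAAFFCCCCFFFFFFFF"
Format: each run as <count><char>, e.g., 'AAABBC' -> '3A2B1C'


Scanning runs left to right:
  i=0: run of 'E' x 3 -> '3E'
  i=3: run of 'F' x 6 -> '6F'
  i=9: run of 'A' x 10 -> '10A'
  i=19: run of 'F' x 2 -> '2F'
  i=21: run of 'C' x 4 -> '4C'
  i=25: run of 'F' x 8 -> '8F'

RLE = 3E6F10A2F4C8F


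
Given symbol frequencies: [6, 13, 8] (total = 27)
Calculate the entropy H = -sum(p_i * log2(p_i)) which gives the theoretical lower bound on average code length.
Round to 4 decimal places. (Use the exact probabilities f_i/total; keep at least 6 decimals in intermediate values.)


Per-symbol terms -p_i * log2(p_i) with p_i = f_i/27:
  p = 6/27 = 0.222222: log2(p) = -2.169925, -p*log2(p) = 0.482206
  p = 13/27 = 0.481481: log2(p) = -1.054448, -p*log2(p) = 0.507697
  p = 8/27 = 0.296296: log2(p) = -1.754888, -p*log2(p) = 0.519967
H = 0.482206 + 0.507697 + 0.519967 = 1.509870

H = 1.5099 bits/symbol


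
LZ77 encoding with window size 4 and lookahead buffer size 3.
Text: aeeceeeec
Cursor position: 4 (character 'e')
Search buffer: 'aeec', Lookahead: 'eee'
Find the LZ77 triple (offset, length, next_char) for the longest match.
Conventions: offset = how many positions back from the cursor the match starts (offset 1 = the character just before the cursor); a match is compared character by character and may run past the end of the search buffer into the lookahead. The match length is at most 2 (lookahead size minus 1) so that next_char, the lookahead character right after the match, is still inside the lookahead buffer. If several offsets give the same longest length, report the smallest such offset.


Try each offset into the search buffer:
  offset=1 (pos 3, char 'c'): match length 0
  offset=2 (pos 2, char 'e'): match length 1
  offset=3 (pos 1, char 'e'): match length 2
  offset=4 (pos 0, char 'a'): match length 0
Longest match has length 2 at offset 3.
next_char = character at position 4 + 2 = 6 -> 'e'

Best match: offset=3, length=2 (matching 'ee' starting at position 1)
LZ77 triple: (3, 2, 'e')


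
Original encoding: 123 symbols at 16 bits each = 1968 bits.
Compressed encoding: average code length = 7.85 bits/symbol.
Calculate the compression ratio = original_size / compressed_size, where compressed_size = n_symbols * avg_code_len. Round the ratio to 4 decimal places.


original_size = n_symbols * orig_bits = 123 * 16 = 1968 bits
compressed_size = n_symbols * avg_code_len = 123 * 7.85 = 965.55 bits
ratio = original_size / compressed_size = 1968 / 965.55 = 2.0382

Compression ratio = 2.0382


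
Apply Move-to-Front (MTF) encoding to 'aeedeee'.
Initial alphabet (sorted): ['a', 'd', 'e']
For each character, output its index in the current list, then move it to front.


MTF encoding:
'a': index 0 in ['a', 'd', 'e'] -> ['a', 'd', 'e']
'e': index 2 in ['a', 'd', 'e'] -> ['e', 'a', 'd']
'e': index 0 in ['e', 'a', 'd'] -> ['e', 'a', 'd']
'd': index 2 in ['e', 'a', 'd'] -> ['d', 'e', 'a']
'e': index 1 in ['d', 'e', 'a'] -> ['e', 'd', 'a']
'e': index 0 in ['e', 'd', 'a'] -> ['e', 'd', 'a']
'e': index 0 in ['e', 'd', 'a'] -> ['e', 'd', 'a']


Output: [0, 2, 0, 2, 1, 0, 0]


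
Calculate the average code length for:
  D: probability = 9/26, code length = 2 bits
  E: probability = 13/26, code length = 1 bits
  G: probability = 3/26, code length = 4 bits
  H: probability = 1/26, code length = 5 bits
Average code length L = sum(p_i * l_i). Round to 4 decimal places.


Weighted contributions p_i * l_i:
  D: (9/26) * 2 = 18/26
  E: (13/26) * 1 = 13/26
  G: (3/26) * 4 = 12/26
  H: (1/26) * 5 = 5/26
Sum = (18 + 13 + 12 + 5)/26 = 48/26

L = 48/26 = 1.8462 bits/symbol


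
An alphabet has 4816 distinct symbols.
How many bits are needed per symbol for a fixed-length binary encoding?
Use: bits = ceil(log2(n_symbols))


log2(4816) = 12.2336
Bracket: 2^12 = 4096 < 4816 <= 2^13 = 8192
So ceil(log2(4816)) = 13

bits = ceil(log2(4816)) = ceil(12.2336) = 13 bits


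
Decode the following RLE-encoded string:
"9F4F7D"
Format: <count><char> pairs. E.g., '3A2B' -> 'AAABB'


Expanding each <count><char> pair:
  9F -> 'FFFFFFFFF'
  4F -> 'FFFF'
  7D -> 'DDDDDDD'

Decoded = FFFFFFFFFFFFFDDDDDDD


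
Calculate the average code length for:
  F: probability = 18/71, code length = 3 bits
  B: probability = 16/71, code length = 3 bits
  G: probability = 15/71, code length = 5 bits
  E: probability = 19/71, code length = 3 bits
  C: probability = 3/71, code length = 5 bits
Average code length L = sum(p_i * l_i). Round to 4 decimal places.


Weighted contributions p_i * l_i:
  F: (18/71) * 3 = 54/71
  B: (16/71) * 3 = 48/71
  G: (15/71) * 5 = 75/71
  E: (19/71) * 3 = 57/71
  C: (3/71) * 5 = 15/71
Sum = (54 + 48 + 75 + 57 + 15)/71 = 249/71

L = 249/71 = 3.5070 bits/symbol


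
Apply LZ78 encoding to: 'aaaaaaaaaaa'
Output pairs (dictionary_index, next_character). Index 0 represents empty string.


LZ78 encoding steps:
Dictionary: {0: ''}
Step 1: w='' (idx 0), next='a' -> output (0, 'a'), add 'a' as idx 1
Step 2: w='a' (idx 1), next='a' -> output (1, 'a'), add 'aa' as idx 2
Step 3: w='aa' (idx 2), next='a' -> output (2, 'a'), add 'aaa' as idx 3
Step 4: w='aaa' (idx 3), next='a' -> output (3, 'a'), add 'aaaa' as idx 4
Step 5: w='a' (idx 1), end of input -> output (1, '')


Encoded: [(0, 'a'), (1, 'a'), (2, 'a'), (3, 'a'), (1, '')]


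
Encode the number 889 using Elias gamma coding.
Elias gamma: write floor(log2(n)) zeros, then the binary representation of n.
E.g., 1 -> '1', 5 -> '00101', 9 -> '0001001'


num_bits = floor(log2(889)) + 1 = 10
leading_zeros = num_bits - 1 = 9
binary(889) = 1101111001

Elias gamma(889) = '000000000' + '1101111001' = 0000000001101111001 (19 bits)


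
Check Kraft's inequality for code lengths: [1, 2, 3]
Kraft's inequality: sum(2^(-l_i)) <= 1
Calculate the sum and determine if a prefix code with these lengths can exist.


Sum = 2^(-1) + 2^(-2) + 2^(-3)
    = 0.5 + 0.25 + 0.125
    = 7/8 = 0.875
Since 0.875 <= 1, Kraft's inequality IS satisfied.
A prefix code with these lengths CAN exist.

Kraft sum = 0.875. Satisfied.


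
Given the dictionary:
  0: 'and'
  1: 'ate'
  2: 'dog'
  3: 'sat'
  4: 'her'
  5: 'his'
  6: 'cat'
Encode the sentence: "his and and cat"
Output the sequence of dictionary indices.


Look up each word in the dictionary:
  'his' -> 5
  'and' -> 0
  'and' -> 0
  'cat' -> 6

Encoded: [5, 0, 0, 6]


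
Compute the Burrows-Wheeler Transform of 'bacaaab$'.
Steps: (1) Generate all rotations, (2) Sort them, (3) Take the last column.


Rotations (sorted):
  0: $bacaaab -> last char: b
  1: aaab$bac -> last char: c
  2: aab$baca -> last char: a
  3: ab$bacaa -> last char: a
  4: acaaab$b -> last char: b
  5: b$bacaaa -> last char: a
  6: bacaaab$ -> last char: $
  7: caaab$ba -> last char: a


BWT = bcaaba$a


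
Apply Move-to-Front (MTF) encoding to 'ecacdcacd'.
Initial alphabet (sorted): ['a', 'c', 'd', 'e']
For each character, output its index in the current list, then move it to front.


MTF encoding:
'e': index 3 in ['a', 'c', 'd', 'e'] -> ['e', 'a', 'c', 'd']
'c': index 2 in ['e', 'a', 'c', 'd'] -> ['c', 'e', 'a', 'd']
'a': index 2 in ['c', 'e', 'a', 'd'] -> ['a', 'c', 'e', 'd']
'c': index 1 in ['a', 'c', 'e', 'd'] -> ['c', 'a', 'e', 'd']
'd': index 3 in ['c', 'a', 'e', 'd'] -> ['d', 'c', 'a', 'e']
'c': index 1 in ['d', 'c', 'a', 'e'] -> ['c', 'd', 'a', 'e']
'a': index 2 in ['c', 'd', 'a', 'e'] -> ['a', 'c', 'd', 'e']
'c': index 1 in ['a', 'c', 'd', 'e'] -> ['c', 'a', 'd', 'e']
'd': index 2 in ['c', 'a', 'd', 'e'] -> ['d', 'c', 'a', 'e']


Output: [3, 2, 2, 1, 3, 1, 2, 1, 2]


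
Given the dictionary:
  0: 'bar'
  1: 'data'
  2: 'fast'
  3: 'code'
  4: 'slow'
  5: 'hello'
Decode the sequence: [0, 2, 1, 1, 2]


Look up each index in the dictionary:
  0 -> 'bar'
  2 -> 'fast'
  1 -> 'data'
  1 -> 'data'
  2 -> 'fast'

Decoded: "bar fast data data fast"


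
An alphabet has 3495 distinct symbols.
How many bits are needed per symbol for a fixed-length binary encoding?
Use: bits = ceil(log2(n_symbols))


log2(3495) = 11.7711
Bracket: 2^11 = 2048 < 3495 <= 2^12 = 4096
So ceil(log2(3495)) = 12

bits = ceil(log2(3495)) = ceil(11.7711) = 12 bits


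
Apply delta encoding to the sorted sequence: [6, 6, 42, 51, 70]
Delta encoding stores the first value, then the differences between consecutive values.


First value: 6
Deltas:
  6 - 6 = 0
  42 - 6 = 36
  51 - 42 = 9
  70 - 51 = 19


Delta encoded: [6, 0, 36, 9, 19]


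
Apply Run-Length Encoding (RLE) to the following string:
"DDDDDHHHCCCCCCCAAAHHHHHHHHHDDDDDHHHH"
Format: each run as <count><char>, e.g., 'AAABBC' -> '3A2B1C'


Scanning runs left to right:
  i=0: run of 'D' x 5 -> '5D'
  i=5: run of 'H' x 3 -> '3H'
  i=8: run of 'C' x 7 -> '7C'
  i=15: run of 'A' x 3 -> '3A'
  i=18: run of 'H' x 9 -> '9H'
  i=27: run of 'D' x 5 -> '5D'
  i=32: run of 'H' x 4 -> '4H'

RLE = 5D3H7C3A9H5D4H


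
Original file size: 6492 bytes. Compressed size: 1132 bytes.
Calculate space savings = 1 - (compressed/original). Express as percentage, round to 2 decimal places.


ratio = compressed/original = 1132/6492 = 0.174368
savings = 1 - ratio = 1 - 0.174368 = 0.825632
as a percentage: 0.825632 * 100 = 82.56%

Space savings = 1 - 1132/6492 = 82.56%


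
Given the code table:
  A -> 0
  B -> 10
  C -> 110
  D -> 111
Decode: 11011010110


Decoding:
110 -> C
110 -> C
10 -> B
110 -> C


Result: CCBC


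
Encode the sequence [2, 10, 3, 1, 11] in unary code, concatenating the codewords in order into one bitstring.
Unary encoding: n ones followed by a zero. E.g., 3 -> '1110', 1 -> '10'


Encode each number as n ones followed by a terminating 0:
  2 -> 110 (3 bits)
  10 -> 11111111110 (11 bits)
  3 -> 1110 (4 bits)
  1 -> 10 (2 bits)
  11 -> 111111111110 (12 bits)
Total length = 3 + 11 + 4 + 2 + 12 = 32 bits.

Unary([2, 10, 3, 1, 11]) = 11011111111110111010111111111110 (32 bits)


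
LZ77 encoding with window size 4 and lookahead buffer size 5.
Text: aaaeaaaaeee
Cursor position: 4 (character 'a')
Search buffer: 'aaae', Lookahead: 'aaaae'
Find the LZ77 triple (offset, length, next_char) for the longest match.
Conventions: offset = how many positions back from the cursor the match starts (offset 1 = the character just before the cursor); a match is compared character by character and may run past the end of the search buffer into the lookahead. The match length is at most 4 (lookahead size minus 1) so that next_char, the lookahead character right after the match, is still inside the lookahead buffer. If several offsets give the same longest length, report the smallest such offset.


Try each offset into the search buffer:
  offset=1 (pos 3, char 'e'): match length 0
  offset=2 (pos 2, char 'a'): match length 1
  offset=3 (pos 1, char 'a'): match length 2
  offset=4 (pos 0, char 'a'): match length 3
Longest match has length 3 at offset 4.
next_char = character at position 4 + 3 = 7 -> 'a'

Best match: offset=4, length=3 (matching 'aaa' starting at position 0)
LZ77 triple: (4, 3, 'a')


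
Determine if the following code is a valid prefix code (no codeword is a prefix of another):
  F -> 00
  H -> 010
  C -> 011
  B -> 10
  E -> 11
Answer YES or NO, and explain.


Checking each pair (does one codeword prefix another?):
  F='00' vs H='010': no prefix
  F='00' vs C='011': no prefix
  F='00' vs B='10': no prefix
  F='00' vs E='11': no prefix
  H='010' vs F='00': no prefix
  H='010' vs C='011': no prefix
  H='010' vs B='10': no prefix
  H='010' vs E='11': no prefix
  C='011' vs F='00': no prefix
  C='011' vs H='010': no prefix
  C='011' vs B='10': no prefix
  C='011' vs E='11': no prefix
  B='10' vs F='00': no prefix
  B='10' vs H='010': no prefix
  B='10' vs C='011': no prefix
  B='10' vs E='11': no prefix
  E='11' vs F='00': no prefix
  E='11' vs H='010': no prefix
  E='11' vs C='011': no prefix
  E='11' vs B='10': no prefix
No violation found over all pairs.

YES -- this is a valid prefix code. No codeword is a prefix of any other codeword.


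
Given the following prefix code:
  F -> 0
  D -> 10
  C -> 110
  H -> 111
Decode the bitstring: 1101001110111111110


Decoding step by step:
Bits 110 -> C
Bits 10 -> D
Bits 0 -> F
Bits 111 -> H
Bits 0 -> F
Bits 111 -> H
Bits 111 -> H
Bits 110 -> C


Decoded message: CDFHFHHC


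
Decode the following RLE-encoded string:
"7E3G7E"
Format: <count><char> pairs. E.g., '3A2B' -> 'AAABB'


Expanding each <count><char> pair:
  7E -> 'EEEEEEE'
  3G -> 'GGG'
  7E -> 'EEEEEEE'

Decoded = EEEEEEEGGGEEEEEEE


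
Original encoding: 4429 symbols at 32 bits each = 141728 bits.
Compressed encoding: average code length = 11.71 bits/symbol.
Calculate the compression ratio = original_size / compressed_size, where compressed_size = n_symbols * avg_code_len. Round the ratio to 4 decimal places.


original_size = n_symbols * orig_bits = 4429 * 32 = 141728 bits
compressed_size = n_symbols * avg_code_len = 4429 * 11.71 = 51863.59 bits
ratio = original_size / compressed_size = 141728 / 51863.59 = 2.7327

Compression ratio = 2.7327


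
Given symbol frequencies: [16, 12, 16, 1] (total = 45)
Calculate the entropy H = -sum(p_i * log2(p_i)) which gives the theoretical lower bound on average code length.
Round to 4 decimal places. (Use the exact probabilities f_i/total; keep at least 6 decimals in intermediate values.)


Per-symbol terms -p_i * log2(p_i) with p_i = f_i/45:
  p = 16/45 = 0.355556: log2(p) = -1.491853, -p*log2(p) = 0.530437
  p = 12/45 = 0.266667: log2(p) = -1.906891, -p*log2(p) = 0.508504
  p = 16/45 = 0.355556: log2(p) = -1.491853, -p*log2(p) = 0.530437
  p = 1/45 = 0.022222: log2(p) = -5.491853, -p*log2(p) = 0.122041
H = 0.530437 + 0.508504 + 0.530437 + 0.122041 = 1.691419

H = 1.6914 bits/symbol


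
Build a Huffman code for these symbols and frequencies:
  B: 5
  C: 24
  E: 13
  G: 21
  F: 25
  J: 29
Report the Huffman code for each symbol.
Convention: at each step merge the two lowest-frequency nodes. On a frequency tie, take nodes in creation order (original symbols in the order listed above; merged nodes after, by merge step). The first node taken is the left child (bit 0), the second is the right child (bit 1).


Huffman tree construction:
Step 1: Merge B(5) + E(13) = 18
Step 2: Merge (B+E)(18) + G(21) = 39
Step 3: Merge C(24) + F(25) = 49
Step 4: Merge J(29) + ((B+E)+G)(39) = 68
Step 5: Merge (C+F)(49) + (J+((B+E)+G))(68) = 117
Read each symbol's code off the tree from the root (left child = 0, right child = 1).

Codes:
  B: 1100 (length 4)
  C: 00 (length 2)
  E: 1101 (length 4)
  G: 111 (length 3)
  F: 01 (length 2)
  J: 10 (length 2)
Average code length: 291/117 = 2.4872 bits/symbol


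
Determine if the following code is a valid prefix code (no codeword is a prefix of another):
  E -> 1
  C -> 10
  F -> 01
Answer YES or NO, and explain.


Checking each pair (does one codeword prefix another?):
  E='1' vs C='10': prefix -- VIOLATION

NO -- this is NOT a valid prefix code. E (1) is a prefix of C (10).


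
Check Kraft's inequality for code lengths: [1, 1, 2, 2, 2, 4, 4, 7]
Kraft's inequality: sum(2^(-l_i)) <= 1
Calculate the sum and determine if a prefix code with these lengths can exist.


Sum = 2^(-1) + 2^(-1) + 2^(-2) + 2^(-2) + 2^(-2) + 2^(-4) + 2^(-4) + 2^(-7)
    = 0.5 + 0.5 + 0.25 + 0.25 + 0.25 + 0.0625 + 0.0625 + 0.0078125
    = 241/128 = 1.8828125
Since 1.8828125 > 1, Kraft's inequality is NOT satisfied.
A prefix code with these lengths CANNOT exist.

Kraft sum = 1.8828125. Not satisfied.


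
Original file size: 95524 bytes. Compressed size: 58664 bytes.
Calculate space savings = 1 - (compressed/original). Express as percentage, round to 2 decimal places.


ratio = compressed/original = 58664/95524 = 0.614128
savings = 1 - ratio = 1 - 0.614128 = 0.385872
as a percentage: 0.385872 * 100 = 38.59%

Space savings = 1 - 58664/95524 = 38.59%


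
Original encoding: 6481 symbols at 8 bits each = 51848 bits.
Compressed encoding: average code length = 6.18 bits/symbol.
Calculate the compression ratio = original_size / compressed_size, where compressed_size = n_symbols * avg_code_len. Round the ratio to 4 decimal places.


original_size = n_symbols * orig_bits = 6481 * 8 = 51848 bits
compressed_size = n_symbols * avg_code_len = 6481 * 6.18 = 40052.58 bits
ratio = original_size / compressed_size = 51848 / 40052.58 = 1.2945

Compression ratio = 1.2945
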